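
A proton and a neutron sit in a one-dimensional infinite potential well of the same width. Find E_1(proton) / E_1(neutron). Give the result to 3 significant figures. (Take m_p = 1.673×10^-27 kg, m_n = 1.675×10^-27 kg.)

1.00

E_n ∝ 1/m at fixed n and L, so the ratio is m_n/m_p = 1.675×10^-27/1.673×10^-27 = 1.00.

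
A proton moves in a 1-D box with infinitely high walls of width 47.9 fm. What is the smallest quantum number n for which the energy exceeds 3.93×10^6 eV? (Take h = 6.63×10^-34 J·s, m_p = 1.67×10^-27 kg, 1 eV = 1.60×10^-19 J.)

n = 7

E_1 = h²/(8m_pL²) = 1.434×10^-14 J = 8.962×10^4 eV.
Need n² > 3.93×10^6/8.962×10^4 = 43.85, i.e. n > 6.622.
The smallest integer satisfying this is n = 7.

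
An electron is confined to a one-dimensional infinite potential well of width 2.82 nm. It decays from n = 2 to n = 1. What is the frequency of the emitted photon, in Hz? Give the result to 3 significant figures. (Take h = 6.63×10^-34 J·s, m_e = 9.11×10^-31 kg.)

f = 3.43×10^13 Hz

E_1 = h²/(8m_eL²) = 7.584×10^-21 J and ΔE = (2² − 1²)E_1 = 2.275×10^-20 J.
f = ΔE/h = 2.275×10^-20/6.63×10^-34 = 3.43×10^13 Hz.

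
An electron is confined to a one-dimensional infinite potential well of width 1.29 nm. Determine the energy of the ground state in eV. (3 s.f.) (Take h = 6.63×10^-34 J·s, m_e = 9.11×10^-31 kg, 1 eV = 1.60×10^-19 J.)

For an infinite well E_n = n²h²/(8m_eL²), so E_1 = h²/(8m_eL²) = (6.63×10^-34)²/(8·9.11×10^-31·(1.29×10^-9 m)²) = 3.624×10^-20 J.
Converting, E_1 = 3.624×10^-20 J / (1.60×10^-19 J/eV) = 0.227 eV.

E_1 = 0.227 eV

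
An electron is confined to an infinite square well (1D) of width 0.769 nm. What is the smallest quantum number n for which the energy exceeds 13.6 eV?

n = 5

E_1 = h²/(8m_eL²) = 1.019×10^-19 J = 0.6361 eV.
Need n² > 13.6/0.6361 = 21.38, i.e. n > 4.624.
The smallest integer satisfying this is n = 5.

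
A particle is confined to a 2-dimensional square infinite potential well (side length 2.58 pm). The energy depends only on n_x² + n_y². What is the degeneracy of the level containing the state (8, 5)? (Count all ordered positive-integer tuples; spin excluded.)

The level has n_x² + n_y² = 89. The ordered positive-integer solutions are (5, 8), (8, 5).
That gives 2 states.

degeneracy = 2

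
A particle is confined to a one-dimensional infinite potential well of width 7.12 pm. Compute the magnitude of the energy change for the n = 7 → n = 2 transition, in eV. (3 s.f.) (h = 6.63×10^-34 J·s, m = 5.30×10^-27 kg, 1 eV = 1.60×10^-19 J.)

|ΔE| = 57.5 eV

E_1 = h²/(8mL²) = 2.045×10^-19 J.
|ΔE| = |7² − 2²|·E_1 = 45·2.045×10^-19 J = 9.203×10^-18 J = 57.5 eV.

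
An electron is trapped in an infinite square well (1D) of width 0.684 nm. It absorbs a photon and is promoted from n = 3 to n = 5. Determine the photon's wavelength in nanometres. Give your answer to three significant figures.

E_1 = h²/(8m_eL²) = 1.288×10^-19 J, so ΔE = (5² − 3²)E_1 = 2.061×10^-18 J.
λ = hc/ΔE = (6.626×10^-34·2.998×10^8)/2.061×10^-18 = 9.64×10^-8 m = 96.4 nm.

λ = 96.4 nm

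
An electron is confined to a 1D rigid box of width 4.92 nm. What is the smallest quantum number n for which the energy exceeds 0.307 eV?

n = 5

E_1 = h²/(8m_eL²) = 2.489×10^-21 J = 0.01554 eV.
Need n² > 0.307/0.01554 = 19.76, i.e. n > 4.445.
The smallest integer satisfying this is n = 5.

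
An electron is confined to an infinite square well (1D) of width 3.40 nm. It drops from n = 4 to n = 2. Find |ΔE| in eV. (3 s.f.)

|ΔE| = 0.390 eV

E_1 = h²/(8m_eL²) = 5.212×10^-21 J.
|ΔE| = |4² − 2²|·E_1 = 12·5.212×10^-21 J = 6.254×10^-20 J = 0.390 eV.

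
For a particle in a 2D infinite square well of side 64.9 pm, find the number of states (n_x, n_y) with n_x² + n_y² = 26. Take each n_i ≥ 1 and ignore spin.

degeneracy = 2

The level has n_x² + n_y² = 26. The ordered positive-integer solutions are (1, 5), (5, 1).
That gives 2 states.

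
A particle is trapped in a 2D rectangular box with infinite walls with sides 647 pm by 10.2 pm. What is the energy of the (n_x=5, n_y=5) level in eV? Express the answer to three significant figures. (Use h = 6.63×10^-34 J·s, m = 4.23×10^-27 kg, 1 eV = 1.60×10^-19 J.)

For a 2D rectangular well E = (h²/8m)·Σ n_i²/L_i² = (6.63×10^-34)²/(8·4.23×10^-27) · [5²/(647 pm)² + 5²/(10.2 pm)²].
Evaluating gives E = 3.122×10^-18 J = 19.5 eV.

E = 19.5 eV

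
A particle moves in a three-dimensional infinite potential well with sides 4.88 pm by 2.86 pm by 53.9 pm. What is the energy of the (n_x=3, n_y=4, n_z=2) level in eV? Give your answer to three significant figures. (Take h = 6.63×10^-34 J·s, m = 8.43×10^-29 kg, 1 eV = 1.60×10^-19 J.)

For a 3D rectangular well E = (h²/8m)·Σ n_i²/L_i² = (6.63×10^-34)²/(8·8.43×10^-29) · [3²/(4.88 pm)² + 4²/(2.86 pm)² + 2²/(53.9 pm)²].
Evaluating gives E = 1.522×10^-15 J = 9.51×10^3 eV.

E = 9.51×10^3 eV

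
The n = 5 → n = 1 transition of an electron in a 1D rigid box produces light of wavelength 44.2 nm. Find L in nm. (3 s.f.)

L = 0.567 nm

The photon carries ΔE = hc/λ = 6.626×10^-34·2.998×10^8/4.42×10^-8 m = 4.494×10^-18 J.
Since ΔE = (5² − 1²)E_1, E_1 = 1.873×10^-19 J, and L = h/√(8m_eE_1) = 5.67×10^-10 m = 0.567 nm.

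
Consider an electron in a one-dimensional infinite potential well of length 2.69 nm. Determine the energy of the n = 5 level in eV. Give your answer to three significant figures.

For an infinite well E_n = n²h²/(8m_eL²), so E_1 = h²/(8m_eL²) = (6.626×10^-34)²/(8·9.109×10^-31·(2.69×10^-9 m)²) = 8.326×10^-21 J.
Then E_5 = 5²·E_1 = 25·8.326×10^-21 J = 2.082×10^-19 J.
Converting, E_5 = 2.082×10^-19 J / (1.602×10^-19 J/eV) = 1.30 eV.

E_5 = 1.30 eV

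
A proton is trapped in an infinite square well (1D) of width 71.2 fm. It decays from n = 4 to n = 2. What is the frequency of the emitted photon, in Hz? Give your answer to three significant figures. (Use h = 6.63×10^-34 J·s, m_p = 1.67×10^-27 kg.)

f = 1.17×10^20 Hz

E_1 = h²/(8m_pL²) = 6.490×10^-15 J and ΔE = (4² − 2²)E_1 = 7.788×10^-14 J.
f = ΔE/h = 7.788×10^-14/6.63×10^-34 = 1.17×10^20 Hz.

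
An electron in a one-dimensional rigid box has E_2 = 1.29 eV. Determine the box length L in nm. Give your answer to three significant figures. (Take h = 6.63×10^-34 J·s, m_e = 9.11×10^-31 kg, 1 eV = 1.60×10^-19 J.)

L = 1.08 nm

From E_n = n²h²/(8m_eL²), L = n·h/√(8m_eE_n).
E_2 = 1.29 eV = 2.064×10^-19 J, so L = 2·6.63×10^-34/√(8·9.11×10^-31·2.064×10^-19) = 1.08×10^-9 m = 1.08 nm.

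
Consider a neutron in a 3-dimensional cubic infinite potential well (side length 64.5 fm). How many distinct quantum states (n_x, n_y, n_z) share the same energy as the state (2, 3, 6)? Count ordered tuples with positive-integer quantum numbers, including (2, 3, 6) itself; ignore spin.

The level has n_x² + n_y² + n_z² = 49. The ordered positive-integer solutions are (2, 3, 6), (2, 6, 3), (3, 2, 6), (3, 6, 2), (6, 2, 3), (6, 3, 2).
That gives 6 states.

degeneracy = 6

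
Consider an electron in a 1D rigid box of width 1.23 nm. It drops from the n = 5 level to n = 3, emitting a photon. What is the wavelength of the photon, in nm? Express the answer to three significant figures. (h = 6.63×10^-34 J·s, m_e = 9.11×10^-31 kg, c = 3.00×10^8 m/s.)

E_1 = h²/(8m_eL²) = 3.987×10^-20 J, so ΔE = (5² − 3²)E_1 = 6.379×10^-19 J.
λ = hc/ΔE = (6.63×10^-34·3.00×10^8)/6.379×10^-19 = 3.12×10^-7 m = 312 nm.

λ = 312 nm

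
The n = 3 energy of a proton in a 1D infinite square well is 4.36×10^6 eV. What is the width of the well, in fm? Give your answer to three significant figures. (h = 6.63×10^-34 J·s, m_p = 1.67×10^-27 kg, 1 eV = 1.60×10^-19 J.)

From E_n = n²h²/(8m_pL²), L = n·h/√(8m_pE_n).
E_3 = 4.36×10^6 eV = 6.976×10^-13 J, so L = 3·6.63×10^-34/√(8·1.67×10^-27·6.976×10^-13) = 2.06×10^-14 m = 20.6 fm.

L = 20.6 fm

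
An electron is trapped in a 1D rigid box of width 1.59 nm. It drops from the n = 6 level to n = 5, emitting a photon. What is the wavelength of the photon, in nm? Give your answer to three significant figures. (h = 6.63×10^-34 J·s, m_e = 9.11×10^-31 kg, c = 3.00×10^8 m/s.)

E_1 = h²/(8m_eL²) = 2.386×10^-20 J, so ΔE = (6² − 5²)E_1 = 2.625×10^-19 J.
λ = hc/ΔE = (6.63×10^-34·3.00×10^8)/2.625×10^-19 = 7.58×10^-7 m = 758 nm.

λ = 758 nm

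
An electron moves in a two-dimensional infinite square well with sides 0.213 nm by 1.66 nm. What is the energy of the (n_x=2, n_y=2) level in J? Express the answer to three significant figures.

For a 2D rectangular well E = (h²/8m_e)·Σ n_i²/L_i² = (6.626×10^-34)²/(8·9.109×10^-31) · [2²/(0.213 nm)² + 2²/(1.66 nm)²].
Evaluating gives E = 5.40×10^-18 J.

E = 5.40×10^-18 J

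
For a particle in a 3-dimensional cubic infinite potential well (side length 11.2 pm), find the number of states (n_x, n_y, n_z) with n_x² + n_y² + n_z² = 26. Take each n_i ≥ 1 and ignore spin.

degeneracy = 6

The level has n_x² + n_y² + n_z² = 26. The ordered positive-integer solutions are (1, 3, 4), (1, 4, 3), (3, 1, 4), (3, 4, 1), (4, 1, 3), (4, 3, 1).
That gives 6 states.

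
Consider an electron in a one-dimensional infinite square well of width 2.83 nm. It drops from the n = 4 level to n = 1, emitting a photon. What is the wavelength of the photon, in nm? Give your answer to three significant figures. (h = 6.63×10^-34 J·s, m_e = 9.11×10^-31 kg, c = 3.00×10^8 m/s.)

λ = 1.76×10^3 nm

E_1 = h²/(8m_eL²) = 7.531×10^-21 J, so ΔE = (4² − 1²)E_1 = 1.130×10^-19 J.
λ = hc/ΔE = (6.63×10^-34·3.00×10^8)/1.130×10^-19 = 1.76×10^-6 m = 1.76×10^3 nm.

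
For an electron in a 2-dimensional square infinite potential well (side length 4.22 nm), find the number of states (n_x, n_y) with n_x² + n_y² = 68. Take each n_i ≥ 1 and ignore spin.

degeneracy = 2

The level has n_x² + n_y² = 68. The ordered positive-integer solutions are (2, 8), (8, 2).
That gives 2 states.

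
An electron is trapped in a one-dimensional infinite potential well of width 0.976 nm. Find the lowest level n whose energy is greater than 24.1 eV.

E_1 = h²/(8m_eL²) = 6.325×10^-20 J = 0.3948 eV.
Need n² > 24.1/0.3948 = 61.04, i.e. n > 7.813.
The smallest integer satisfying this is n = 8.

n = 8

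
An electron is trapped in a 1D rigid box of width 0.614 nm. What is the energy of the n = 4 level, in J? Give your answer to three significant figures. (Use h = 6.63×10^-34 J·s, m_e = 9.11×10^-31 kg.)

For an infinite well E_n = n²h²/(8m_eL²), so E_1 = h²/(8m_eL²) = (6.63×10^-34)²/(8·9.11×10^-31·(6.14×10^-10 m)²) = 1.600×10^-19 J.
Then E_4 = 4²·E_1 = 16·1.600×10^-19 J = 2.56×10^-18 J.

E_4 = 2.56×10^-18 J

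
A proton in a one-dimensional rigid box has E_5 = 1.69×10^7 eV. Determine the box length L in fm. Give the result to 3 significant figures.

L = 17.4 fm

From E_n = n²h²/(8m_pL²), L = n·h/√(8m_pE_n).
E_5 = 1.69×10^7 eV = 2.707×10^-12 J, so L = 5·6.626×10^-34/√(8·1.673×10^-27·2.707×10^-12) = 1.74×10^-14 m = 17.4 fm.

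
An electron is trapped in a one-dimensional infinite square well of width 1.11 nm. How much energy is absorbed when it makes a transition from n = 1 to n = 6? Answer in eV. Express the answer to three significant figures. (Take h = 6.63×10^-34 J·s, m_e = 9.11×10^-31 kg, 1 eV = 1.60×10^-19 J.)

E_1 = h²/(8m_eL²) = 4.895×10^-20 J.
|ΔE| = |1² − 6²|·E_1 = 35·4.895×10^-20 J = 1.713×10^-18 J = 10.7 eV.

|ΔE| = 10.7 eV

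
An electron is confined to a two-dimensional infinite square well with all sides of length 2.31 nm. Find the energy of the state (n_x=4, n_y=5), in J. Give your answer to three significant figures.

E = 4.63×10^-19 J

For a 2D rectangular well E = (h²/8m_e)·Σ n_i²/L_i² = (6.626×10^-34)²/(8·9.109×10^-31) · [4²/(2.31 nm)² + 5²/(2.31 nm)²].
Evaluating gives E = 4.63×10^-19 J.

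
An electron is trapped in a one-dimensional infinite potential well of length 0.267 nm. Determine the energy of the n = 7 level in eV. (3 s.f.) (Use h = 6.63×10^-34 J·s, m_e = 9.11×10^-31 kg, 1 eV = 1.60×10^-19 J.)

For an infinite well E_n = n²h²/(8m_eL²), so E_1 = h²/(8m_eL²) = (6.63×10^-34)²/(8·9.11×10^-31·(2.67×10^-10 m)²) = 8.461×10^-19 J.
Then E_7 = 7²·E_1 = 49·8.461×10^-19 J = 4.146×10^-17 J.
Converting, E_7 = 4.146×10^-17 J / (1.60×10^-19 J/eV) = 259 eV.

E_7 = 259 eV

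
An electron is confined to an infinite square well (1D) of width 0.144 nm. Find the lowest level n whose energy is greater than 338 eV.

n = 5

E_1 = h²/(8m_eL²) = 2.905×10^-18 J = 18.13 eV.
Need n² > 338/18.13 = 18.64, i.e. n > 4.317.
The smallest integer satisfying this is n = 5.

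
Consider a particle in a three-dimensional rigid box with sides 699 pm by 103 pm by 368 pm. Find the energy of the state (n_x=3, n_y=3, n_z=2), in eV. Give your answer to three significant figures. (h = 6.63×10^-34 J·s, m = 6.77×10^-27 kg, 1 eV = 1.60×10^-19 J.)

E = 0.0455 eV

For a 3D rectangular well E = (h²/8m)·Σ n_i²/L_i² = (6.63×10^-34)²/(8·6.77×10^-27) · [3²/(699 pm)² + 3²/(103 pm)² + 2²/(368 pm)²].
Evaluating gives E = 7.274×10^-21 J = 0.0455 eV.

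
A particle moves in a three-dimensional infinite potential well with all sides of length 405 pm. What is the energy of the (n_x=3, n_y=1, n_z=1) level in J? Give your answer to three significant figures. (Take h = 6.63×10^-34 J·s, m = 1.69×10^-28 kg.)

For a 3D rectangular well E = (h²/8m)·Σ n_i²/L_i² = (6.63×10^-34)²/(8·1.69×10^-28) · [3²/(405 pm)² + 1²/(405 pm)² + 1²/(405 pm)²].
Evaluating gives E = 2.18×10^-20 J.

E = 2.18×10^-20 J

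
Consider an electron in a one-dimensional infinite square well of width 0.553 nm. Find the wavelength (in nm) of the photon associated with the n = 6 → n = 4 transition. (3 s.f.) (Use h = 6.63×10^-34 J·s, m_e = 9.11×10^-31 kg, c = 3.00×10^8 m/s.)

E_1 = h²/(8m_eL²) = 1.972×10^-19 J, so ΔE = (6² − 4²)E_1 = 3.944×10^-18 J.
λ = hc/ΔE = (6.63×10^-34·3.00×10^8)/3.944×10^-18 = 5.04×10^-8 m = 50.4 nm.

λ = 50.4 nm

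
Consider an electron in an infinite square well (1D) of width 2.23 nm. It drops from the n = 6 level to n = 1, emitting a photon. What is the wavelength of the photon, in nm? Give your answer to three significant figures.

E_1 = h²/(8m_eL²) = 1.212×10^-20 J, so ΔE = (6² − 1²)E_1 = 4.242×10^-19 J.
λ = hc/ΔE = (6.626×10^-34·2.998×10^8)/4.242×10^-19 = 4.68×10^-7 m = 468 nm.

λ = 468 nm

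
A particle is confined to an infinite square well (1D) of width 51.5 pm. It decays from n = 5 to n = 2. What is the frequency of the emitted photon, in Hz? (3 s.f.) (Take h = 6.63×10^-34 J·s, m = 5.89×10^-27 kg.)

f = 1.11×10^14 Hz

E_1 = h²/(8mL²) = 3.517×10^-21 J and ΔE = (5² − 2²)E_1 = 7.386×10^-20 J.
f = ΔE/h = 7.386×10^-20/6.63×10^-34 = 1.11×10^14 Hz.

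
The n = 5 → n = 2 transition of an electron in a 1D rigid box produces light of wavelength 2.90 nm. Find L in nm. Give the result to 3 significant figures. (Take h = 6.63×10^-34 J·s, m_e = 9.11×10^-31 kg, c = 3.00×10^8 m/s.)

The photon carries ΔE = hc/λ = 6.63×10^-34·3.00×10^8/2.90×10^-9 m = 6.859×10^-17 J.
Since ΔE = (5² − 2²)E_1, E_1 = 3.266×10^-18 J, and L = h/√(8m_eE_1) = 1.36×10^-10 m = 0.136 nm.

L = 0.136 nm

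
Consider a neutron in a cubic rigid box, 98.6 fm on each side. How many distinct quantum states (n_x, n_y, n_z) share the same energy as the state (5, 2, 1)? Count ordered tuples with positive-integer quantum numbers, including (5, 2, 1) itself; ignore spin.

The level has n_x² + n_y² + n_z² = 30. The ordered positive-integer solutions are (1, 2, 5), (1, 5, 2), (2, 1, 5), (2, 5, 1), (5, 1, 2), (5, 2, 1).
That gives 6 states.

degeneracy = 6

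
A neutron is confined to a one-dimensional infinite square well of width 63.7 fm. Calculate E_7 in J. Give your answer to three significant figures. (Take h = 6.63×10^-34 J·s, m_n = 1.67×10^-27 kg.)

E_7 = 3.97×10^-13 J

For an infinite well E_n = n²h²/(8m_nL²), so E_1 = h²/(8m_nL²) = (6.63×10^-34)²/(8·1.67×10^-27·(6.37×10^-14 m)²) = 8.109×10^-15 J.
Then E_7 = 7²·E_1 = 49·8.109×10^-15 J = 3.97×10^-13 J.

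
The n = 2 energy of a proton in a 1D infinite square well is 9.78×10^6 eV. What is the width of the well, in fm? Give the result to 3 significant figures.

L = 9.15 fm

From E_n = n²h²/(8m_pL²), L = n·h/√(8m_pE_n).
E_2 = 9.78×10^6 eV = 1.567×10^-12 J, so L = 2·6.626×10^-34/√(8·1.673×10^-27·1.567×10^-12) = 9.15×10^-15 m = 9.15 fm.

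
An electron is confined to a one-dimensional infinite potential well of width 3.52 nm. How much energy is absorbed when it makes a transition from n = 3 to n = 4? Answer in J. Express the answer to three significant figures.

E_1 = h²/(8m_eL²) = 4.862×10^-21 J.
|ΔE| = |3² − 4²|·E_1 = 7·4.862×10^-21 J = 3.40×10^-20 J.

|ΔE| = 3.40×10^-20 J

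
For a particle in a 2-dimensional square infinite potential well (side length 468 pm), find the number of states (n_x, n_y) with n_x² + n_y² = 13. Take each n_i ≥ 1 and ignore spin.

The level has n_x² + n_y² = 13. The ordered positive-integer solutions are (2, 3), (3, 2).
That gives 2 states.

degeneracy = 2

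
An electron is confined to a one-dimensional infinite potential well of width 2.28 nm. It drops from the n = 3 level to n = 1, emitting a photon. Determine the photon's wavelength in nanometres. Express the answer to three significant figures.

E_1 = h²/(8m_eL²) = 1.159×10^-20 J, so ΔE = (3² − 1²)E_1 = 9.272×10^-20 J.
λ = hc/ΔE = (6.626×10^-34·2.998×10^8)/9.272×10^-20 = 2.14×10^-6 m = 2.14×10^3 nm.

λ = 2.14×10^3 nm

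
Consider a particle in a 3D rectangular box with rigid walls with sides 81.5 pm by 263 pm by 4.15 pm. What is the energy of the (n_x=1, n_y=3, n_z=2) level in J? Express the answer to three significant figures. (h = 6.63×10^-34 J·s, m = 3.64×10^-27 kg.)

For a 3D rectangular well E = (h²/8m)·Σ n_i²/L_i² = (6.63×10^-34)²/(8·3.64×10^-27) · [1²/(81.5 pm)² + 3²/(263 pm)² + 2²/(4.15 pm)²].
Evaluating gives E = 3.51×10^-18 J.

E = 3.51×10^-18 J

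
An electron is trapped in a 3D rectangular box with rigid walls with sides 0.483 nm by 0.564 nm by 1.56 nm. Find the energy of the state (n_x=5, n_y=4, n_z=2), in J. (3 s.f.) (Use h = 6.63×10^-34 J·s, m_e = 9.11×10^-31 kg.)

E = 9.60×10^-18 J

For a 3D rectangular well E = (h²/8m_e)·Σ n_i²/L_i² = (6.63×10^-34)²/(8·9.11×10^-31) · [5²/(0.483 nm)² + 4²/(0.564 nm)² + 2²/(1.56 nm)²].
Evaluating gives E = 9.60×10^-18 J.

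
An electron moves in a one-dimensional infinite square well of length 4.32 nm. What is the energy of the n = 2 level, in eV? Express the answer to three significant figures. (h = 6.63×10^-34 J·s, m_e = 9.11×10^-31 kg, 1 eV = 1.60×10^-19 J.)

E_2 = 0.0808 eV

For an infinite well E_n = n²h²/(8m_eL²), so E_1 = h²/(8m_eL²) = (6.63×10^-34)²/(8·9.11×10^-31·(4.32×10^-9 m)²) = 3.232×10^-21 J.
Then E_2 = 2²·E_1 = 4·3.232×10^-21 J = 1.293×10^-20 J.
Converting, E_2 = 1.293×10^-20 J / (1.60×10^-19 J/eV) = 0.0808 eV.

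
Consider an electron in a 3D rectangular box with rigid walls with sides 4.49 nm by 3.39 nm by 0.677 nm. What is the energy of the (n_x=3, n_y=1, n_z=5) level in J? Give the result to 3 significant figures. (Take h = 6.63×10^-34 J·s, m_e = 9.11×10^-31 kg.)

For a 3D rectangular well E = (h²/8m_e)·Σ n_i²/L_i² = (6.63×10^-34)²/(8·9.11×10^-31) · [3²/(4.49 nm)² + 1²/(3.39 nm)² + 5²/(0.677 nm)²].
Evaluating gives E = 3.32×10^-18 J.

E = 3.32×10^-18 J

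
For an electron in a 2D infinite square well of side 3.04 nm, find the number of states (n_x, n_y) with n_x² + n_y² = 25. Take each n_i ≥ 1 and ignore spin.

degeneracy = 2

The level has n_x² + n_y² = 25. The ordered positive-integer solutions are (3, 4), (4, 3).
That gives 2 states.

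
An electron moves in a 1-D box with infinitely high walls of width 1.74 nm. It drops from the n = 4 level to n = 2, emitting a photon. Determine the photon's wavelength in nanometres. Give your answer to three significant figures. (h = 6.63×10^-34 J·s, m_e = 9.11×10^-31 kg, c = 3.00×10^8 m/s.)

E_1 = h²/(8m_eL²) = 1.992×10^-20 J, so ΔE = (4² − 2²)E_1 = 2.390×10^-19 J.
λ = hc/ΔE = (6.63×10^-34·3.00×10^8)/2.390×10^-19 = 8.32×10^-7 m = 832 nm.

λ = 832 nm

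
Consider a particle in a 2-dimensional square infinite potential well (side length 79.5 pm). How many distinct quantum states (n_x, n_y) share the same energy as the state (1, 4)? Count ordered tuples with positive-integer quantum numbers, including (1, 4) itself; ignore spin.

degeneracy = 2

The level has n_x² + n_y² = 17. The ordered positive-integer solutions are (1, 4), (4, 1).
That gives 2 states.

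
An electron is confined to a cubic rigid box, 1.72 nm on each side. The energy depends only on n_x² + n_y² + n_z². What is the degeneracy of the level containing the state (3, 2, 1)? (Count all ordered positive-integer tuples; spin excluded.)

degeneracy = 6

The level has n_x² + n_y² + n_z² = 14. The ordered positive-integer solutions are (1, 2, 3), (1, 3, 2), (2, 1, 3), (2, 3, 1), (3, 1, 2), (3, 2, 1).
That gives 6 states.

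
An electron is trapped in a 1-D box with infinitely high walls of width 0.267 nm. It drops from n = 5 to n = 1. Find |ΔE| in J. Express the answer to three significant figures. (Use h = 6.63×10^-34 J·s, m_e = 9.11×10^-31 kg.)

E_1 = h²/(8m_eL²) = 8.461×10^-19 J.
|ΔE| = |5² − 1²|·E_1 = 24·8.461×10^-19 J = 2.03×10^-17 J.

|ΔE| = 2.03×10^-17 J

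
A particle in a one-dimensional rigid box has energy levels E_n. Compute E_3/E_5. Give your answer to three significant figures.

E_n ∝ n², so E_3/E_5 = 3²/5² = 9/25 = 0.360.

0.360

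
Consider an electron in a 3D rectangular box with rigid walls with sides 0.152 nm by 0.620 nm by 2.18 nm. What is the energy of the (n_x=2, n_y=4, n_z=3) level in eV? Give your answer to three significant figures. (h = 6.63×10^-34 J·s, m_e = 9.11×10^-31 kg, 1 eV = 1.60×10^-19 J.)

For a 3D rectangular well E = (h²/8m_e)·Σ n_i²/L_i² = (6.63×10^-34)²/(8·9.11×10^-31) · [2²/(0.152 nm)² + 4²/(0.620 nm)² + 3²/(2.18 nm)²].
Evaluating gives E = 1.307×10^-17 J = 81.7 eV.

E = 81.7 eV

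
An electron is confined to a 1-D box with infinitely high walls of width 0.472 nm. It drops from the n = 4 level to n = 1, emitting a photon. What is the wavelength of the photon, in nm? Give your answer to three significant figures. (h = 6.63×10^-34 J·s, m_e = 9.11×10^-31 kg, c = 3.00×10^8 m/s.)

E_1 = h²/(8m_eL²) = 2.707×10^-19 J, so ΔE = (4² − 1²)E_1 = 4.061×10^-18 J.
λ = hc/ΔE = (6.63×10^-34·3.00×10^8)/4.061×10^-18 = 4.90×10^-8 m = 49.0 nm.

λ = 49.0 nm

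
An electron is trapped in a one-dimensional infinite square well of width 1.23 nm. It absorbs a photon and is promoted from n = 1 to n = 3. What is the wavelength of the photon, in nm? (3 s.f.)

λ = 624 nm

E_1 = h²/(8m_eL²) = 3.982×10^-20 J, so ΔE = (3² − 1²)E_1 = 3.186×10^-19 J.
λ = hc/ΔE = (6.626×10^-34·2.998×10^8)/3.186×10^-19 = 6.24×10^-7 m = 624 nm.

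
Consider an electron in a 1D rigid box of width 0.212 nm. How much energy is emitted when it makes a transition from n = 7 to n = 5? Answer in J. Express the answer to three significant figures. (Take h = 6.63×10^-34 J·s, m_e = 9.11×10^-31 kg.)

E_1 = h²/(8m_eL²) = 1.342×10^-18 J.
|ΔE| = |7² − 5²|·E_1 = 24·1.342×10^-18 J = 3.22×10^-17 J.

|ΔE| = 3.22×10^-17 J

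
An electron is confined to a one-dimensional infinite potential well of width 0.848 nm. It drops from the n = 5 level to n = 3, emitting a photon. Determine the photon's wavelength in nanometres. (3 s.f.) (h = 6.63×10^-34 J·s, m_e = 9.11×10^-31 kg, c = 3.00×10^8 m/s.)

λ = 148 nm

E_1 = h²/(8m_eL²) = 8.387×10^-20 J, so ΔE = (5² − 3²)E_1 = 1.342×10^-18 J.
λ = hc/ΔE = (6.63×10^-34·3.00×10^8)/1.342×10^-18 = 1.48×10^-7 m = 148 nm.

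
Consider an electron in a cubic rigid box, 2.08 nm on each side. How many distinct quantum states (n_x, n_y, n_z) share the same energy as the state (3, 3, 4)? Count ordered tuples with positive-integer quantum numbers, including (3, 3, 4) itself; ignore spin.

degeneracy = 3

The level has n_x² + n_y² + n_z² = 34. The ordered positive-integer solutions are (3, 3, 4), (3, 4, 3), (4, 3, 3).
That gives 3 states.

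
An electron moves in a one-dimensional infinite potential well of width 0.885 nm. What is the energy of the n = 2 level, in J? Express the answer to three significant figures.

For an infinite well E_n = n²h²/(8m_eL²), so E_1 = h²/(8m_eL²) = (6.626×10^-34)²/(8·9.109×10^-31·(8.85×10^-10 m)²) = 7.692×10^-20 J.
Then E_2 = 2²·E_1 = 4·7.692×10^-20 J = 3.08×10^-19 J.

E_2 = 3.08×10^-19 J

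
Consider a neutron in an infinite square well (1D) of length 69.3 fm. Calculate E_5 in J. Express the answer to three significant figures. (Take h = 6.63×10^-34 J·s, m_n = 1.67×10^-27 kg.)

For an infinite well E_n = n²h²/(8m_nL²), so E_1 = h²/(8m_nL²) = (6.63×10^-34)²/(8·1.67×10^-27·(6.93×10^-14 m)²) = 6.851×10^-15 J.
Then E_5 = 5²·E_1 = 25·6.851×10^-15 J = 1.71×10^-13 J.

E_5 = 1.71×10^-13 J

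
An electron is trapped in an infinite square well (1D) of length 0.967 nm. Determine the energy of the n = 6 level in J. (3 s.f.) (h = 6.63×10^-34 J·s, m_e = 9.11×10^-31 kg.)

E_6 = 2.32×10^-18 J

For an infinite well E_n = n²h²/(8m_eL²), so E_1 = h²/(8m_eL²) = (6.63×10^-34)²/(8·9.11×10^-31·(9.67×10^-10 m)²) = 6.450×10^-20 J.
Then E_6 = 6²·E_1 = 36·6.450×10^-20 J = 2.32×10^-18 J.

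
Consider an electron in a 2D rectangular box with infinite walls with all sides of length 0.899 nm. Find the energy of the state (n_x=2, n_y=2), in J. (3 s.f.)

For a 2D rectangular well E = (h²/8m_e)·Σ n_i²/L_i² = (6.626×10^-34)²/(8·9.109×10^-31) · [2²/(0.899 nm)² + 2²/(0.899 nm)²].
Evaluating gives E = 5.96×10^-19 J.

E = 5.96×10^-19 J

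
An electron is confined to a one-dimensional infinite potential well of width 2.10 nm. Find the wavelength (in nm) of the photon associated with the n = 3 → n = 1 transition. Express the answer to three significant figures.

E_1 = h²/(8m_eL²) = 1.366×10^-20 J, so ΔE = (3² − 1²)E_1 = 1.093×10^-19 J.
λ = hc/ΔE = (6.626×10^-34·2.998×10^8)/1.093×10^-19 = 1.82×10^-6 m = 1.82×10^3 nm.

λ = 1.82×10^3 nm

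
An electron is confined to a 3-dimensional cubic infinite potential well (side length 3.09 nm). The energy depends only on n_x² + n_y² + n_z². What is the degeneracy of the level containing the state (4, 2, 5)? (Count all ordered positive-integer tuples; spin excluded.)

The level has n_x² + n_y² + n_z² = 45. The ordered positive-integer solutions are (2, 4, 5), (2, 5, 4), (4, 2, 5), (4, 5, 2), (5, 2, 4), (5, 4, 2).
That gives 6 states.

degeneracy = 6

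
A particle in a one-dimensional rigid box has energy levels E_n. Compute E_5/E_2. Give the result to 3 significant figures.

E_n ∝ n², so E_5/E_2 = 5²/2² = 25/4 = 6.25.

6.25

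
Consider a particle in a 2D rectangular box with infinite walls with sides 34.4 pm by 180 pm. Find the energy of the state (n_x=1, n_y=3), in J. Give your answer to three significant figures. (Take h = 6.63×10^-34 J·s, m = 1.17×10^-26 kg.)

For a 2D rectangular well E = (h²/8m)·Σ n_i²/L_i² = (6.63×10^-34)²/(8·1.17×10^-26) · [1²/(34.4 pm)² + 3²/(180 pm)²].
Evaluating gives E = 5.27×10^-21 J.

E = 5.27×10^-21 J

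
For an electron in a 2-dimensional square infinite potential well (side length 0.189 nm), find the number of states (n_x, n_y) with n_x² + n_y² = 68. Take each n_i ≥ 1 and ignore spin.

The level has n_x² + n_y² = 68. The ordered positive-integer solutions are (2, 8), (8, 2).
That gives 2 states.

degeneracy = 2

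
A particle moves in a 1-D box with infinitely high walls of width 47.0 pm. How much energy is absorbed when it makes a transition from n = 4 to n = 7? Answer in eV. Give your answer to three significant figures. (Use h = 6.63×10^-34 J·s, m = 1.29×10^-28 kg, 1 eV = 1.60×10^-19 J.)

E_1 = h²/(8mL²) = 1.928×10^-19 J.
|ΔE| = |4² − 7²|·E_1 = 33·1.928×10^-19 J = 6.362×10^-18 J = 39.8 eV.

|ΔE| = 39.8 eV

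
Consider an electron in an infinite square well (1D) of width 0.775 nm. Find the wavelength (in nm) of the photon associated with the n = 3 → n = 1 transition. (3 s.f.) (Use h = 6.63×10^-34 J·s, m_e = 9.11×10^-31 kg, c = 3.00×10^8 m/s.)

E_1 = h²/(8m_eL²) = 1.004×10^-19 J, so ΔE = (3² − 1²)E_1 = 8.032×10^-19 J.
λ = hc/ΔE = (6.63×10^-34·3.00×10^8)/8.032×10^-19 = 2.48×10^-7 m = 248 nm.

λ = 248 nm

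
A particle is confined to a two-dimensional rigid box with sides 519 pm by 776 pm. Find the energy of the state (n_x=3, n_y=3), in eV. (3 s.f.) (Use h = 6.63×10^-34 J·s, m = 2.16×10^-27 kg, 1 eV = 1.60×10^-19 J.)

For a 2D rectangular well E = (h²/8m)·Σ n_i²/L_i² = (6.63×10^-34)²/(8·2.16×10^-27) · [3²/(519 pm)² + 3²/(776 pm)²].
Evaluating gives E = 1.230×10^-21 J = 0.00769 eV.

E = 0.00769 eV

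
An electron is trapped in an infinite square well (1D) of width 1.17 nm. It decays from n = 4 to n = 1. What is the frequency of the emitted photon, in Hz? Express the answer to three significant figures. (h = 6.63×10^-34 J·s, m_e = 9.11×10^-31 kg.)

E_1 = h²/(8m_eL²) = 4.406×10^-20 J and ΔE = (4² − 1²)E_1 = 6.609×10^-19 J.
f = ΔE/h = 6.609×10^-19/6.63×10^-34 = 9.97×10^14 Hz.

f = 9.97×10^14 Hz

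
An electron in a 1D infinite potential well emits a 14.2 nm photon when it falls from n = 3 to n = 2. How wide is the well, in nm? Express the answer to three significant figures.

L = 0.147 nm

The photon carries ΔE = hc/λ = 6.626×10^-34·2.998×10^8/1.42×10^-8 m = 1.399×10^-17 J.
Since ΔE = (3² − 2²)E_1, E_1 = 2.798×10^-18 J, and L = h/√(8m_eE_1) = 1.47×10^-10 m = 0.147 nm.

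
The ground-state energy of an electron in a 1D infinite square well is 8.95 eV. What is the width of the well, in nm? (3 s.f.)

L = 0.205 nm

From E_n = n²h²/(8m_eL²), L = n·h/√(8m_eE_n).
E_1 = 8.95 eV = 1.434×10^-18 J, so L = 1·6.626×10^-34/√(8·9.109×10^-31·1.434×10^-18) = 2.05×10^-10 m = 0.205 nm.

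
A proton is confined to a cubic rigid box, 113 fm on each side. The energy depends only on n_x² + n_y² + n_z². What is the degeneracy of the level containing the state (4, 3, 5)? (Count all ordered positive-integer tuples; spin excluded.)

The level has n_x² + n_y² + n_z² = 50. The ordered positive-integer solutions are (3, 4, 5), (3, 5, 4), (4, 3, 5), (4, 5, 3), (5, 3, 4), (5, 4, 3).
That gives 6 states.

degeneracy = 6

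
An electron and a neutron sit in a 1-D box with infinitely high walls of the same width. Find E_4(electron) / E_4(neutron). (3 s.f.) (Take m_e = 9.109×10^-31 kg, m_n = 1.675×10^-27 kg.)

E_n ∝ 1/m at fixed n and L, so the ratio is m_n/m_e = 1.675×10^-27/9.109×10^-31 = 1.84×10^3.

1.84×10^3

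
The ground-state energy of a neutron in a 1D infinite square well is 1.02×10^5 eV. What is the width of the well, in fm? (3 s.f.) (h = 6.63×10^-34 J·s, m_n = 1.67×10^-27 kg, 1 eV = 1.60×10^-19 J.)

L = 44.9 fm

From E_n = n²h²/(8m_nL²), L = n·h/√(8m_nE_n).
E_1 = 1.02×10^5 eV = 1.632×10^-14 J, so L = 1·6.63×10^-34/√(8·1.67×10^-27·1.632×10^-14) = 4.49×10^-14 m = 44.9 fm.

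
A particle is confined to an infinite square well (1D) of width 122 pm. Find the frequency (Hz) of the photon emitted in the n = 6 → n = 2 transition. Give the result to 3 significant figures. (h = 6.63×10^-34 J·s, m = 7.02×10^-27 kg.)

f = 2.54×10^13 Hz

E_1 = h²/(8mL²) = 5.259×10^-22 J and ΔE = (6² − 2²)E_1 = 1.683×10^-20 J.
f = ΔE/h = 1.683×10^-20/6.63×10^-34 = 2.54×10^13 Hz.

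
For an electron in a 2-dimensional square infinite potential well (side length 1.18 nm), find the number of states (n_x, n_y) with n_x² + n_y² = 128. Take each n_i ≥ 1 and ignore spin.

degeneracy = 1

The level has n_x² + n_y² = 128. The ordered positive-integer solutions are (8, 8).
That gives 1 state.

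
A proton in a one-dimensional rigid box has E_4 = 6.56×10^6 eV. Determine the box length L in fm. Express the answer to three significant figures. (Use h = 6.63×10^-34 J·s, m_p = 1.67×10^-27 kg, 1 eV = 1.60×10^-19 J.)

From E_n = n²h²/(8m_pL²), L = n·h/√(8m_pE_n).
E_4 = 6.56×10^6 eV = 1.050×10^-12 J, so L = 4·6.63×10^-34/√(8·1.67×10^-27·1.050×10^-12) = 2.24×10^-14 m = 22.4 fm.

L = 22.4 fm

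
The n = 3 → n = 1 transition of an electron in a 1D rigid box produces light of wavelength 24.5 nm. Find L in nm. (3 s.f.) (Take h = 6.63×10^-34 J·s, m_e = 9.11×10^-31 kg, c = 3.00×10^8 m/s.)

The photon carries ΔE = hc/λ = 6.63×10^-34·3.00×10^8/2.45×10^-8 m = 8.118×10^-18 J.
Since ΔE = (3² − 1²)E_1, E_1 = 1.015×10^-18 J, and L = h/√(8m_eE_1) = 2.44×10^-10 m = 0.244 nm.

L = 0.244 nm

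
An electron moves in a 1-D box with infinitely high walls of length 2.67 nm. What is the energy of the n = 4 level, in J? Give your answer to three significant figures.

E_4 = 1.35×10^-19 J

For an infinite well E_n = n²h²/(8m_eL²), so E_1 = h²/(8m_eL²) = (6.626×10^-34)²/(8·9.109×10^-31·(2.67×10^-9 m)²) = 8.451×10^-21 J.
Then E_4 = 4²·E_1 = 16·8.451×10^-21 J = 1.35×10^-19 J.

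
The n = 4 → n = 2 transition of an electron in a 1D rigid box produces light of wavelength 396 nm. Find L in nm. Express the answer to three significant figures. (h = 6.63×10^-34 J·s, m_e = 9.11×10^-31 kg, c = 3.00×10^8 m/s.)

The photon carries ΔE = hc/λ = 6.63×10^-34·3.00×10^8/3.96×10^-7 m = 5.023×10^-19 J.
Since ΔE = (4² − 2²)E_1, E_1 = 4.186×10^-20 J, and L = h/√(8m_eE_1) = 1.20×10^-9 m = 1.20 nm.

L = 1.20 nm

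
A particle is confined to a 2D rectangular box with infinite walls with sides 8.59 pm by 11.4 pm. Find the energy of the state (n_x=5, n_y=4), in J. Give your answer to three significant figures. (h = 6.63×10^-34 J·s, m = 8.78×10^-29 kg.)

E = 2.89×10^-16 J

For a 2D rectangular well E = (h²/8m)·Σ n_i²/L_i² = (6.63×10^-34)²/(8·8.78×10^-29) · [5²/(8.59 pm)² + 4²/(11.4 pm)²].
Evaluating gives E = 2.89×10^-16 J.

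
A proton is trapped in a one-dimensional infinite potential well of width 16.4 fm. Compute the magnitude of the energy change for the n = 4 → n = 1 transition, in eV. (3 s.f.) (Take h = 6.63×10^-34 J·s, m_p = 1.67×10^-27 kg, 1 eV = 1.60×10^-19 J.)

E_1 = h²/(8m_pL²) = 1.223×10^-13 J.
|ΔE| = |4² − 1²|·E_1 = 15·1.223×10^-13 J = 1.834×10^-12 J = 1.15×10^7 eV.

|ΔE| = 1.15×10^7 eV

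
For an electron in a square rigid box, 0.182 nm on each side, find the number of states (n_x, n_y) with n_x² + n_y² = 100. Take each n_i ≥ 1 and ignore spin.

degeneracy = 2

The level has n_x² + n_y² = 100. The ordered positive-integer solutions are (6, 8), (8, 6).
That gives 2 states.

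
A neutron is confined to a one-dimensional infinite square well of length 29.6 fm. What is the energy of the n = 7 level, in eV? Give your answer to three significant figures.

For an infinite well E_n = n²h²/(8m_nL²), so E_1 = h²/(8m_nL²) = (6.626×10^-34)²/(8·1.675×10^-27·(2.96×10^-14 m)²) = 3.740×10^-14 J.
Then E_7 = 7²·E_1 = 49·3.740×10^-14 J = 1.833×10^-12 J.
Converting, E_7 = 1.833×10^-12 J / (1.602×10^-19 J/eV) = 1.14×10^7 eV.

E_7 = 1.14×10^7 eV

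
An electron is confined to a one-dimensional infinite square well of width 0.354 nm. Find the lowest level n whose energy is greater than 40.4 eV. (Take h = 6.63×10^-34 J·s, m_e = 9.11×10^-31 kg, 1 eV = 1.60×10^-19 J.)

E_1 = h²/(8m_eL²) = 4.813×10^-19 J = 3.008 eV.
Need n² > 40.4/3.008 = 13.43, i.e. n > 3.665.
The smallest integer satisfying this is n = 4.

n = 4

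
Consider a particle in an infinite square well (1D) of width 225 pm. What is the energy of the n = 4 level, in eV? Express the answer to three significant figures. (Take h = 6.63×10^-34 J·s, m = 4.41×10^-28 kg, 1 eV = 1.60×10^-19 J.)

For an infinite well E_n = n²h²/(8mL²), so E_1 = h²/(8mL²) = (6.63×10^-34)²/(8·4.41×10^-28·(2.25×10^-10 m)²) = 2.461×10^-21 J.
Then E_4 = 4²·E_1 = 16·2.461×10^-21 J = 3.938×10^-20 J.
Converting, E_4 = 3.938×10^-20 J / (1.60×10^-19 J/eV) = 0.246 eV.

E_4 = 0.246 eV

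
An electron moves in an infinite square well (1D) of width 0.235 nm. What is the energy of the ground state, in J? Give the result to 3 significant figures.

For an infinite well E_n = n²h²/(8m_eL²), so E_1 = h²/(8m_eL²) = (6.626×10^-34)²/(8·9.109×10^-31·(2.35×10^-10 m)²) = 1.091×10^-18 J.

E_1 = 1.09×10^-18 J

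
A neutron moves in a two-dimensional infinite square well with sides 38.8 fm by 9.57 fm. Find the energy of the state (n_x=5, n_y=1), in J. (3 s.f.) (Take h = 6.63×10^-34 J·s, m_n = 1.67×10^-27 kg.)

For a 2D rectangular well E = (h²/8m_n)·Σ n_i²/L_i² = (6.63×10^-34)²/(8·1.67×10^-27) · [5²/(38.8 fm)² + 1²/(9.57 fm)²].
Evaluating gives E = 9.06×10^-13 J.

E = 9.06×10^-13 J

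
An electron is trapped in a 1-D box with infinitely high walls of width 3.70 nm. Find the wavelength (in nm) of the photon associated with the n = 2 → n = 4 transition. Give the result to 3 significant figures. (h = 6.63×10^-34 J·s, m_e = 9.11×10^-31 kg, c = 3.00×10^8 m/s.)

λ = 3.76×10^3 nm

E_1 = h²/(8m_eL²) = 4.406×10^-21 J, so ΔE = (4² − 2²)E_1 = 5.287×10^-20 J.
λ = hc/ΔE = (6.63×10^-34·3.00×10^8)/5.287×10^-20 = 3.76×10^-6 m = 3.76×10^3 nm.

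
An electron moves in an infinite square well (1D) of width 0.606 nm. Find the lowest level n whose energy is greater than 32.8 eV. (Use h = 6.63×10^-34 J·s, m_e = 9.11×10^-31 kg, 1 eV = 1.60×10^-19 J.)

E_1 = h²/(8m_eL²) = 1.642×10^-19 J = 1.026 eV.
Need n² > 32.8/1.026 = 31.97, i.e. n > 5.654.
The smallest integer satisfying this is n = 6.

n = 6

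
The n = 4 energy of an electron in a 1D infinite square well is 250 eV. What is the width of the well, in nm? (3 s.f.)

From E_n = n²h²/(8m_eL²), L = n·h/√(8m_eE_n).
E_4 = 250 eV = 4.005×10^-17 J, so L = 4·6.626×10^-34/√(8·9.109×10^-31·4.005×10^-17) = 1.55×10^-10 m = 0.155 nm.

L = 0.155 nm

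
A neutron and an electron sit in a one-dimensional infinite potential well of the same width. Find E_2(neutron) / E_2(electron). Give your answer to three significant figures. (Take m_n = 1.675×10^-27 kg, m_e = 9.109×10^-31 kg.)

E_n ∝ 1/m at fixed n and L, so the ratio is m_e/m_n = 9.109×10^-31/1.675×10^-27 = 5.44×10^-4.

5.44×10^-4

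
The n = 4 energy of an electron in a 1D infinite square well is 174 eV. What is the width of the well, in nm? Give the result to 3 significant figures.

L = 0.186 nm

From E_n = n²h²/(8m_eL²), L = n·h/√(8m_eE_n).
E_4 = 174 eV = 2.787×10^-17 J, so L = 4·6.626×10^-34/√(8·9.109×10^-31·2.787×10^-17) = 1.86×10^-10 m = 0.186 nm.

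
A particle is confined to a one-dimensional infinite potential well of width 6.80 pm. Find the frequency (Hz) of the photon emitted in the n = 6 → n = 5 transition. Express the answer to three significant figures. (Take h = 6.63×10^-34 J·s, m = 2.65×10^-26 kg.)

f = 7.44×10^14 Hz

E_1 = h²/(8mL²) = 4.484×10^-20 J and ΔE = (6² − 5²)E_1 = 4.932×10^-19 J.
f = ΔE/h = 4.932×10^-19/6.63×10^-34 = 7.44×10^14 Hz.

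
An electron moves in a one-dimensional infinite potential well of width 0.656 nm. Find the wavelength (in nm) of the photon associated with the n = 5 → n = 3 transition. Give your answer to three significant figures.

E_1 = h²/(8m_eL²) = 1.400×10^-19 J, so ΔE = (5² − 3²)E_1 = 2.240×10^-18 J.
λ = hc/ΔE = (6.626×10^-34·2.998×10^8)/2.240×10^-18 = 8.87×10^-8 m = 88.7 nm.

λ = 88.7 nm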